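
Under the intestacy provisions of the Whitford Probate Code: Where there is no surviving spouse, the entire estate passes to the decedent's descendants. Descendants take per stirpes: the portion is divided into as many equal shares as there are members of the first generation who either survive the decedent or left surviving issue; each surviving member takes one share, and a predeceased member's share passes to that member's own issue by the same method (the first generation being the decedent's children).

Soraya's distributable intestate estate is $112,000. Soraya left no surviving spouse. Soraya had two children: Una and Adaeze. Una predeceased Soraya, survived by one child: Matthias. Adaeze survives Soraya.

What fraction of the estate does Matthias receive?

The entire $112,000 passes to the descendants.
That amount ($112,000) is divided into 2 shares of $56,000: Adaeze takes $56,000; Una's $56,000 share passes to Una's issue.
Una's share ($56,000) passes entirely to Matthias.

Matthias receives 1/2 of the estate.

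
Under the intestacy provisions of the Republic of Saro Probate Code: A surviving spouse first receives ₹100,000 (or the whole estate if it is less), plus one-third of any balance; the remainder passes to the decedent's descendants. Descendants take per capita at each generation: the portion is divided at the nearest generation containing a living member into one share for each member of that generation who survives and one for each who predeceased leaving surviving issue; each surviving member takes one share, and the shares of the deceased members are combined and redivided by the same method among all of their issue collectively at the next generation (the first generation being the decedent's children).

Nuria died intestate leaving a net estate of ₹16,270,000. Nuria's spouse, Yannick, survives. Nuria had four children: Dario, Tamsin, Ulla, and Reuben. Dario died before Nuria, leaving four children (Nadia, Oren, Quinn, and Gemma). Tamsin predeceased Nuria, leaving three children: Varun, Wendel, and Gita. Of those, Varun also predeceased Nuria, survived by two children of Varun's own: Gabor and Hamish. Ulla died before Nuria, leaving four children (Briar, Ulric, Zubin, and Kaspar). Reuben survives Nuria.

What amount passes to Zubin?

Yannick first takes ₹100,000, leaving a balance of ₹16,170,000. Yannick then takes one-third of the balance (₹5,390,000), for a total of ₹5,490,000. The remaining ₹10,780,000 passes to the descendants.
The descendants' portion (₹10,780,000) is divided at the children's generation into 4 shares of ₹2,695,000. Reuben takes ₹2,695,000. The 3 shares of the deceased (Dario, Tamsin, and Ulla) are combined into a pool of ₹8,085,000.
That pool (₹8,085,000) is divided at the grandchildren's generation into 11 shares of ₹735,000. Nadia, Oren, Quinn, Gemma, Wendel, Gita, Briar, Ulric, Zubin, and Kaspar each take ₹735,000. The remaining share for the deceased Varun (₹735,000) is carried to the next generation.
That pool (₹735,000) is divided at the great-grandchildren's generation equally among Gabor and Hamish: ₹367,500 each.

Zubin receives ₹735,000.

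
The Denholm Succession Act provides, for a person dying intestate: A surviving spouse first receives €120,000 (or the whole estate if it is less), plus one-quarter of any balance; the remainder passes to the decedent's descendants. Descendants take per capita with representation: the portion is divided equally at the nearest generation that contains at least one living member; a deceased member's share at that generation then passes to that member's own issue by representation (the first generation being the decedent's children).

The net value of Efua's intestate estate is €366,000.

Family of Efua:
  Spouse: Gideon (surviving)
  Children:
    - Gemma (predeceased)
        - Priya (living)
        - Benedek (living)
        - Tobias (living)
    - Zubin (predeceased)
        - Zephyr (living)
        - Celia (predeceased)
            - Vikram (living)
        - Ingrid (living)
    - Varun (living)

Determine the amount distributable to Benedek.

Gideon first takes €120,000, leaving a balance of €246,000. Gideon then takes one-quarter of the balance (€61,500), for a total of €181,500. The remaining €184,500 passes to the descendants.
The descendants' portion (€184,500) is divided into 3 shares of €61,500: Varun takes €61,500; Gemma's €61,500 share passes to Gemma's issue; Zubin's €61,500 share passes to Zubin's issue.
Gemma's share (€61,500) is divided into 3 shares of €20,500: Priya, Benedek, and Tobias each take €20,500.
Zubin's share (€61,500) is divided into 3 shares of €20,500: Zephyr and Ingrid each take €20,500; Celia's €20,500 share passes to Celia's issue.
Celia's share (€20,500) passes entirely to Vikram.

Benedek receives €20,500.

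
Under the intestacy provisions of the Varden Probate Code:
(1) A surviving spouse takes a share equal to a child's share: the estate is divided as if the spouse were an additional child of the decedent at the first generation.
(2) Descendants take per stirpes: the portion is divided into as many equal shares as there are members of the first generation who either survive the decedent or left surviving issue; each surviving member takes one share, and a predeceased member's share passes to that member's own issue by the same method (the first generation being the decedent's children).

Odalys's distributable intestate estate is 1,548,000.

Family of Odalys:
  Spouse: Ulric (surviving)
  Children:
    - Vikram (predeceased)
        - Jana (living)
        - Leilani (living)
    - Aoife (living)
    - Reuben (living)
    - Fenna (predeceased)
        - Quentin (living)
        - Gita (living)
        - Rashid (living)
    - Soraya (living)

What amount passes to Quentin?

Quentin receives 86,000.

The spouse counts as an additional share at the children's level, so there are 6 primary shares of 258,000. Ulric takes one such share (258,000).
The children's combined portion (1,290,000) is divided into 5 shares of 258,000: Aoife, Reuben, and Soraya each take 258,000; Vikram's 258,000 share passes to Vikram's issue; Fenna's 258,000 share passes to Fenna's issue.
Vikram's share (258,000) is divided into 2 shares of 129,000: Jana and Leilani each take 129,000.
Fenna's share (258,000) is divided into 3 shares of 86,000: Quentin, Gita, and Rashid each take 86,000.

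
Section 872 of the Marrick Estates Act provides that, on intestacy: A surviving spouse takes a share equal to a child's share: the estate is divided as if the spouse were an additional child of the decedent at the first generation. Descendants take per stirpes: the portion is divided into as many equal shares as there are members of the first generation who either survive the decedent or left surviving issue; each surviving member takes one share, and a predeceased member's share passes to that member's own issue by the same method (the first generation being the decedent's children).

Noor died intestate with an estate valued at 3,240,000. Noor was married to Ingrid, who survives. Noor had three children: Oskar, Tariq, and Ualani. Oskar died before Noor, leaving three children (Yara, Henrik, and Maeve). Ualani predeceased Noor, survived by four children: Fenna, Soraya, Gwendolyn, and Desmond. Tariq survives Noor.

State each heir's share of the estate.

The spouse counts as an additional share at the children's level, so there are 4 primary shares of 810,000. Ingrid takes one such share (810,000).
The children's combined portion (2,430,000) is divided into 3 shares of 810,000: Tariq takes 810,000; Oskar's 810,000 share passes to Oskar's issue; Ualani's 810,000 share passes to Ualani's issue.
Oskar's share (810,000) is divided into 3 shares of 270,000: Yara, Henrik, and Maeve each take 270,000.
Ualani's share (810,000) is divided into 4 shares of 202,500: Fenna, Soraya, Gwendolyn, and Desmond each take 202,500.

Ingrid: 810,000; Yara: 270,000; Henrik: 270,000; Maeve: 270,000; Tariq: 810,000; Fenna: 202,500; Soraya: 202,500; Gwendolyn: 202,500; Desmond: 202,500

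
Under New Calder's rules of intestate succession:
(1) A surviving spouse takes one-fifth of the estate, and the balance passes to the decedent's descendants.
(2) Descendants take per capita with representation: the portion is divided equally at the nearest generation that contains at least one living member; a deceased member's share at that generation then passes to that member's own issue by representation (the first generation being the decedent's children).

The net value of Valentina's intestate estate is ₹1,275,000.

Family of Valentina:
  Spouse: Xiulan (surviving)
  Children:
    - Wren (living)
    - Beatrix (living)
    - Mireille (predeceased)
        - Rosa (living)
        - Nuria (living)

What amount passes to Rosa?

Xiulan takes one-fifth of ₹1,275,000 = ₹255,000. The remaining ₹1,020,000 passes to the descendants.
The descendants' portion (₹1,020,000) is divided into 3 shares of ₹340,000: Wren and Beatrix each take ₹340,000; Mireille's ₹340,000 share passes to Mireille's issue.
Mireille's share (₹340,000) is divided into 2 shares of ₹170,000: Rosa and Nuria each take ₹170,000.

Rosa receives ₹170,000.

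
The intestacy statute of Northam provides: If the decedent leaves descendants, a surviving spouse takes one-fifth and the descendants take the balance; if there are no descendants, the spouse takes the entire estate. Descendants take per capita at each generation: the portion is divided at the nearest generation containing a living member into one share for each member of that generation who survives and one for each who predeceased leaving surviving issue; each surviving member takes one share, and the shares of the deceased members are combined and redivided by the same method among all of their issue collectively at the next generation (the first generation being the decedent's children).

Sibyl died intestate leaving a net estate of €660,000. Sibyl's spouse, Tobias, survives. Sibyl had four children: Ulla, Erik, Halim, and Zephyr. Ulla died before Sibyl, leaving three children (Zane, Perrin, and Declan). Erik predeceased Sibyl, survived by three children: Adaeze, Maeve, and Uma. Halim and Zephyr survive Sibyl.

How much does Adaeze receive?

Tobias takes one-fifth of €660,000 = €132,000. The remaining €528,000 passes to the descendants.
The descendants' portion (€528,000) is divided at the children's generation into 4 shares of €132,000. Halim and Zephyr each take €132,000. The 2 shares of the deceased (Ulla and Erik) are combined into a pool of €264,000.
That pool (€264,000) is divided at the grandchildren's generation equally among Zane, Perrin, Declan, Adaeze, Maeve, and Uma: €44,000 each.

Adaeze receives €44,000.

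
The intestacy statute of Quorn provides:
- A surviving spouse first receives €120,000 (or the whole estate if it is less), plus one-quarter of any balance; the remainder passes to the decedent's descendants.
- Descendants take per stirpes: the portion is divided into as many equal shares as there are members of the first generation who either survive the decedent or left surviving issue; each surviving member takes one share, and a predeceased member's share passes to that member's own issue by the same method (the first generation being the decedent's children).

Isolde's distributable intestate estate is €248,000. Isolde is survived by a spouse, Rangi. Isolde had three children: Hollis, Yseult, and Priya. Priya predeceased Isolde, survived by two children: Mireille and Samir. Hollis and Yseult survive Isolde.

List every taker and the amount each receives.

Rangi first takes €120,000, leaving a balance of €128,000. Rangi then takes one-quarter of the balance (€32,000), for a total of €152,000. The remaining €96,000 passes to the descendants.
The descendants' portion (€96,000) is divided into 3 shares of €32,000: Hollis and Yseult each take €32,000; Priya's €32,000 share passes to Priya's issue.
Priya's share (€32,000) is divided into 2 shares of €16,000: Mireille and Samir each take €16,000.

Rangi: €152,000; Hollis: €32,000; Yseult: €32,000; Mireille: €16,000; Samir: €16,000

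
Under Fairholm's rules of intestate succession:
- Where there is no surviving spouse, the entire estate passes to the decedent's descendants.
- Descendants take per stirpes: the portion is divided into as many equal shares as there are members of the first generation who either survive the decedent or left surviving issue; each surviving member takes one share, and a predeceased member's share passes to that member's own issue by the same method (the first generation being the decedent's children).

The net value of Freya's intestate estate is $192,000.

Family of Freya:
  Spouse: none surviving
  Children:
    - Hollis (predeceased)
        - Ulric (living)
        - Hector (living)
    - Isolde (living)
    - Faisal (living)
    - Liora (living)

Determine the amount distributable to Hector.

The entire $192,000 passes to the descendants.
That amount ($192,000) is divided into 4 shares of $48,000: Isolde, Faisal, and Liora each take $48,000; Hollis's $48,000 share passes to Hollis's issue.
Hollis's share ($48,000) is divided into 2 shares of $24,000: Ulric and Hector each take $24,000.

Hector receives $24,000.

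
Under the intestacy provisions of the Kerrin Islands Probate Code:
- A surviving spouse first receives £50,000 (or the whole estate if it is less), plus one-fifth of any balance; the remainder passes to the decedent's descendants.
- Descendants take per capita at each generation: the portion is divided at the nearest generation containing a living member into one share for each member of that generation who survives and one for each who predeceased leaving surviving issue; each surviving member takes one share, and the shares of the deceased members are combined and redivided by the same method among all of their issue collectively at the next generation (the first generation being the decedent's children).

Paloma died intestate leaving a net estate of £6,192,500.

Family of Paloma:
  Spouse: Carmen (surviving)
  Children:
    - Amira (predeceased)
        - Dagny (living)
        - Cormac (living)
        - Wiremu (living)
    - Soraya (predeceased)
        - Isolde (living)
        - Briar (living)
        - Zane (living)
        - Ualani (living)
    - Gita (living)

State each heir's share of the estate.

Carmen: £1,278,500; Dagny: £468,000; Cormac: £468,000; Wiremu: £468,000; Isolde: £468,000; Briar: £468,000; Zane: £468,000; Ualani: £468,000; Gita: £1,638,000

Carmen first takes £50,000, leaving a balance of £6,142,500. Carmen then takes one-fifth of the balance (£1,228,500), for a total of £1,278,500. The remaining £4,914,000 passes to the descendants.
The descendants' portion (£4,914,000) is divided at the children's generation into 3 shares of £1,638,000. Gita takes £1,638,000. The 2 shares of the deceased (Amira and Soraya) are combined into a pool of £3,276,000.
That pool (£3,276,000) is divided at the grandchildren's generation equally among Dagny, Cormac, Wiremu, Isolde, Briar, Zane, and Ualani: £468,000 each.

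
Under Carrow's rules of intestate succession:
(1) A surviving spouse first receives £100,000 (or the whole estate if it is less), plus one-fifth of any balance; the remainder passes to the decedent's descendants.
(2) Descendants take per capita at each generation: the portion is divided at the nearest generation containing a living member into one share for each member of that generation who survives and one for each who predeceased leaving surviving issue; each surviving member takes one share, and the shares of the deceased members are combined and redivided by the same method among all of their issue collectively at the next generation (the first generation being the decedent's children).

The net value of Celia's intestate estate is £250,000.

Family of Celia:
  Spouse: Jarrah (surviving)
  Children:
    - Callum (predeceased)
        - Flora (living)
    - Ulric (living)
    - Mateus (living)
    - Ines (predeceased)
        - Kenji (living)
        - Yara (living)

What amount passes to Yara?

Jarrah first takes £100,000, leaving a balance of £150,000. Jarrah then takes one-fifth of the balance (£30,000), for a total of £130,000. The remaining £120,000 passes to the descendants.
The descendants' portion (£120,000) is divided at the children's generation into 4 shares of £30,000. Ulric and Mateus each take £30,000. The 2 shares of the deceased (Callum and Ines) are combined into a pool of £60,000.
That pool (£60,000) is divided at the grandchildren's generation equally among Flora, Kenji, and Yara: £20,000 each.

Yara receives £20,000.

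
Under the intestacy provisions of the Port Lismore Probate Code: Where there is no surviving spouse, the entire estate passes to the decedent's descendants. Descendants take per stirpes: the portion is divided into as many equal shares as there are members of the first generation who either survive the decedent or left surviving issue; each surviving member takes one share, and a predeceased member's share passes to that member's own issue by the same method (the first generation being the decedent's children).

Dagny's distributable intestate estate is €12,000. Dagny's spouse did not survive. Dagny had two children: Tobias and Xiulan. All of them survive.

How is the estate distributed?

The entire €12,000 passes to the descendants.
That amount (€12,000) is divided into 2 shares of €6,000: Tobias and Xiulan each take €6,000.

Tobias: €6,000; Xiulan: €6,000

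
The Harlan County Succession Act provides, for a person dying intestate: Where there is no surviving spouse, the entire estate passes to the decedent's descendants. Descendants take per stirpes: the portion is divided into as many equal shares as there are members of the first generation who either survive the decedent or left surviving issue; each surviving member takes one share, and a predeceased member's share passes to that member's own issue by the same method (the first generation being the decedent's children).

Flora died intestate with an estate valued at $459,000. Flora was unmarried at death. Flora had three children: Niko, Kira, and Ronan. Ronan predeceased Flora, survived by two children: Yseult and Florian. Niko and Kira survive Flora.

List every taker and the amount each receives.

Niko: $153,000; Kira: $153,000; Yseult: $76,500; Florian: $76,500

The entire $459,000 passes to the descendants.
That amount ($459,000) is divided into 3 shares of $153,000: Niko and Kira each take $153,000; Ronan's $153,000 share passes to Ronan's issue.
Ronan's share ($153,000) is divided into 2 shares of $76,500: Yseult and Florian each take $76,500.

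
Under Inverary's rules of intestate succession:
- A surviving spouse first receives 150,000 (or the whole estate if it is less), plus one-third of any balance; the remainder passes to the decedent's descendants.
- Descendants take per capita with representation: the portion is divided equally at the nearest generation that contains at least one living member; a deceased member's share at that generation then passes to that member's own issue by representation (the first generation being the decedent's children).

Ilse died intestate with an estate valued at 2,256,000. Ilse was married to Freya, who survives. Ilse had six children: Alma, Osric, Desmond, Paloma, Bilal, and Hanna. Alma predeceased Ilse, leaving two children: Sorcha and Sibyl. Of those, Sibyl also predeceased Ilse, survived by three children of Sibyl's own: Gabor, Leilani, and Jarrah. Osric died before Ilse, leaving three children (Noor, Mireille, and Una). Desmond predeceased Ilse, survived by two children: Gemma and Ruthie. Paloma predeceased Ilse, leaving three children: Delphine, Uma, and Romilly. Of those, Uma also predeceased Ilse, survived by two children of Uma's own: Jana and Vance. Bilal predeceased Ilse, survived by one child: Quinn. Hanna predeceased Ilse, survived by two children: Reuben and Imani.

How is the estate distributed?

Freya first takes 150,000, leaving a balance of 2,106,000. Freya then takes one-third of the balance (702,000), for a total of 852,000. The remaining 1,404,000 passes to the descendants.
No child survives, so the initial division is made at the grandchildren's generation.
The descendants' portion (1,404,000) is divided into 13 shares of 108,000: Sorcha, Noor, Mireille, Una, Gemma, Ruthie, Delphine, Romilly, Quinn, Reuben, and Imani each take 108,000; Sibyl's 108,000 share passes to Sibyl's issue; Uma's 108,000 share passes to Uma's issue.
Sibyl's share (108,000) is divided into 3 shares of 36,000: Gabor, Leilani, and Jarrah each take 36,000.
Uma's share (108,000) is divided into 2 shares of 54,000: Jana and Vance each take 54,000.

Freya: 852,000; Sorcha: 108,000; Gabor: 36,000; Leilani: 36,000; Jarrah: 36,000; Noor: 108,000; Mireille: 108,000; Una: 108,000; Gemma: 108,000; Ruthie: 108,000; Delphine: 108,000; Jana: 54,000; Vance: 54,000; Romilly: 108,000; Quinn: 108,000; Reuben: 108,000; Imani: 108,000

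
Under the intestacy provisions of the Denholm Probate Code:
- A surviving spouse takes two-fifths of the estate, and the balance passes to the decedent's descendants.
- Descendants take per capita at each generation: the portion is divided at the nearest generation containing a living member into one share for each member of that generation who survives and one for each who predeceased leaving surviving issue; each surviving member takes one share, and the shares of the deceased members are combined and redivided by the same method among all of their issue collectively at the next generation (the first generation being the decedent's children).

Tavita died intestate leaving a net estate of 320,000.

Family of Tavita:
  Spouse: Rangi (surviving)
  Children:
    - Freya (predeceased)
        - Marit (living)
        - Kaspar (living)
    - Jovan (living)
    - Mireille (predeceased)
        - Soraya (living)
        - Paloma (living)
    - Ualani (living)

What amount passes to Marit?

Marit receives 24,000.

Rangi takes two-fifths of 320,000 = 128,000. The remaining 192,000 passes to the descendants.
The descendants' portion (192,000) is divided at the children's generation into 4 shares of 48,000. Jovan and Ualani each take 48,000. The 2 shares of the deceased (Freya and Mireille) are combined into a pool of 96,000.
That pool (96,000) is divided at the grandchildren's generation equally among Marit, Kaspar, Soraya, and Paloma: 24,000 each.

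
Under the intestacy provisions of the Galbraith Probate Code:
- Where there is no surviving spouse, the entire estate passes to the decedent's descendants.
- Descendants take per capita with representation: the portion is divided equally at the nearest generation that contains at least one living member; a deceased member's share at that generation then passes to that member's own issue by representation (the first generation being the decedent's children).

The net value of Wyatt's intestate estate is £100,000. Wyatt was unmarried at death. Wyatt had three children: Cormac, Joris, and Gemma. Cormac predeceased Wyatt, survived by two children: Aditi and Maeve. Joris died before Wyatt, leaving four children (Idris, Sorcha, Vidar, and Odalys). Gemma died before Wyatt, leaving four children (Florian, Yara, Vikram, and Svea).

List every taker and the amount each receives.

Aditi: £10,000; Maeve: £10,000; Idris: £10,000; Sorcha: £10,000; Vidar: £10,000; Odalys: £10,000; Florian: £10,000; Yara: £10,000; Vikram: £10,000; Svea: £10,000

The entire £100,000 passes to the descendants.
No child survives, so the initial division is made at the grandchildren's generation.
That amount (£100,000) is divided into 10 shares of £10,000: Aditi, Maeve, Idris, Sorcha, Vidar, Odalys, Florian, Yara, Vikram, and Svea each take £10,000.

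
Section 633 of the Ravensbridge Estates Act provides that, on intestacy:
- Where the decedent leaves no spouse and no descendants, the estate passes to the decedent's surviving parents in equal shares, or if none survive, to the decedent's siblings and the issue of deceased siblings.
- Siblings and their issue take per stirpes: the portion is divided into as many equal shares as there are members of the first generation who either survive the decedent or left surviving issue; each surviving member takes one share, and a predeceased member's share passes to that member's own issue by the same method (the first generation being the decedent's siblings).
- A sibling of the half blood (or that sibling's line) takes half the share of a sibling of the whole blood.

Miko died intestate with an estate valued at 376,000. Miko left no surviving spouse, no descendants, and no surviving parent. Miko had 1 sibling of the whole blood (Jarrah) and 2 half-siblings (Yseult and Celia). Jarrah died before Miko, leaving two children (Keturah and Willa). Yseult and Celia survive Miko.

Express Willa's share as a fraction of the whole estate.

Willa receives 1/4 of the estate.

The entire 376,000 passes to the siblings and their issue.
Counting each half-blood sibling's line as half a unit, there are 2 units in 376,000, so one unit is 188,000. Whole-blood lines (Jarrah) take 188,000 each; half-blood lines (Yseult and Celia) take 94,000 each.
Jarrah's share (188,000) is divided into 2 shares of 94,000: Keturah and Willa each take 94,000.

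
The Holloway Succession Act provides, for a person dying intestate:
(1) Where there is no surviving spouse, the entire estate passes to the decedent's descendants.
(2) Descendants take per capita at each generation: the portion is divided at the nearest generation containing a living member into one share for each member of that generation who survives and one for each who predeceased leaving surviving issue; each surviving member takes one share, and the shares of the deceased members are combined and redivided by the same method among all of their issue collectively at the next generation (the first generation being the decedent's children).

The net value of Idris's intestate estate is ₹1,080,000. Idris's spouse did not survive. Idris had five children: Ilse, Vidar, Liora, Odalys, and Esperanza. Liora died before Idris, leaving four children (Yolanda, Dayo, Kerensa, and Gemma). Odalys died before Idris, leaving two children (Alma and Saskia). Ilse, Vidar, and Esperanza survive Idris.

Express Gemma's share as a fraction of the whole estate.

The entire ₹1,080,000 passes to the descendants.
That amount (₹1,080,000) is divided at the children's generation into 5 shares of ₹216,000. Ilse, Vidar, and Esperanza each take ₹216,000. The 2 shares of the deceased (Liora and Odalys) are combined into a pool of ₹432,000.
That pool (₹432,000) is divided at the grandchildren's generation equally among Yolanda, Dayo, Kerensa, Gemma, Alma, and Saskia: ₹72,000 each.

Gemma receives 1/15 of the estate.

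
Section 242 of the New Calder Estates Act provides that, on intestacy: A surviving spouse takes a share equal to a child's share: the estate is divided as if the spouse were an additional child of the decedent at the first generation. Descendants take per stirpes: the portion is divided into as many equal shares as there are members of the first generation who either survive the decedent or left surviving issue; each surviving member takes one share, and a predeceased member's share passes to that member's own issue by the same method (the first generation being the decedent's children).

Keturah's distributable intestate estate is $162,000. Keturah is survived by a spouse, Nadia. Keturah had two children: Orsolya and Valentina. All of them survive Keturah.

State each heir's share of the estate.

Nadia: $54,000; Orsolya: $54,000; Valentina: $54,000

The spouse counts as an additional share at the children's level, so there are 3 primary shares of $54,000. Nadia takes one such share ($54,000).
The children's combined portion ($108,000) is divided into 2 shares of $54,000: Orsolya and Valentina each take $54,000.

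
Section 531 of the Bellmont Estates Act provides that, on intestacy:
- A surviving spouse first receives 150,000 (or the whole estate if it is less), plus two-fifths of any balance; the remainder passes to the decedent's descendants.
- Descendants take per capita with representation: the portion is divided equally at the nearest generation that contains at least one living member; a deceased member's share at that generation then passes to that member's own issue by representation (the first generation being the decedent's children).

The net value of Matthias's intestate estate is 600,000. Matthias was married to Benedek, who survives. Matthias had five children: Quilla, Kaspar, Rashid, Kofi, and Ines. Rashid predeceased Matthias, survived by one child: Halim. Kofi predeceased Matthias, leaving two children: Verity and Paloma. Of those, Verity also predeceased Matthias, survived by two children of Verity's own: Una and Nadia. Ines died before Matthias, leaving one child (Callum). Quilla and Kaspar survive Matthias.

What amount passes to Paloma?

Benedek first takes 150,000, leaving a balance of 450,000. Benedek then takes two-fifths of the balance (180,000), for a total of 330,000. The remaining 270,000 passes to the descendants.
The descendants' portion (270,000) is divided into 5 shares of 54,000: Quilla and Kaspar each take 54,000; Rashid's 54,000 share passes to Rashid's issue; Kofi's 54,000 share passes to Kofi's issue; Ines's 54,000 share passes to Ines's issue.
Rashid's share (54,000) passes entirely to Halim.
Kofi's share (54,000) is divided into 2 shares of 27,000: Paloma takes 27,000; Verity's 27,000 share passes to Verity's issue.
Verity's share (27,000) is divided into 2 shares of 13,500: Una and Nadia each take 13,500.
Ines's share (54,000) passes entirely to Callum.

Paloma receives 27,000.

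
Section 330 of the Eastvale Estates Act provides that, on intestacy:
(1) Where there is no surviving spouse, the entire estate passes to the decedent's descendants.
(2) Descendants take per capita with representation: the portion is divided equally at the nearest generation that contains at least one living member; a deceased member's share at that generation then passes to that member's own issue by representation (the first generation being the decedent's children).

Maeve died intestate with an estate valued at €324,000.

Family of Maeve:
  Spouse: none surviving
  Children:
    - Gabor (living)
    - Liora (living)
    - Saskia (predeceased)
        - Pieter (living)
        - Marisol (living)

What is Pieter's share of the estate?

The entire €324,000 passes to the descendants.
That amount (€324,000) is divided into 3 shares of €108,000: Gabor and Liora each take €108,000; Saskia's €108,000 share passes to Saskia's issue.
Saskia's share (€108,000) is divided into 2 shares of €54,000: Pieter and Marisol each take €54,000.

Pieter receives €54,000.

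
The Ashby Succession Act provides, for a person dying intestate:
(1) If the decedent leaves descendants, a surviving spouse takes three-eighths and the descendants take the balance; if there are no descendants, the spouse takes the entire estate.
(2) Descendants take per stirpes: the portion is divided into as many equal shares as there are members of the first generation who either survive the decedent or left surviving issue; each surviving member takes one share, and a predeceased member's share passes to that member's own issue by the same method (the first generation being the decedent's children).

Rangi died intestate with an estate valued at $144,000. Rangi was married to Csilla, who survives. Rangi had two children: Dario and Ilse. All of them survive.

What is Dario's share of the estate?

Dario receives $45,000.

Csilla takes three-eighths of $144,000 = $54,000. The remaining $90,000 passes to the descendants.
The descendants' portion ($90,000) is divided into 2 shares of $45,000: Dario and Ilse each take $45,000.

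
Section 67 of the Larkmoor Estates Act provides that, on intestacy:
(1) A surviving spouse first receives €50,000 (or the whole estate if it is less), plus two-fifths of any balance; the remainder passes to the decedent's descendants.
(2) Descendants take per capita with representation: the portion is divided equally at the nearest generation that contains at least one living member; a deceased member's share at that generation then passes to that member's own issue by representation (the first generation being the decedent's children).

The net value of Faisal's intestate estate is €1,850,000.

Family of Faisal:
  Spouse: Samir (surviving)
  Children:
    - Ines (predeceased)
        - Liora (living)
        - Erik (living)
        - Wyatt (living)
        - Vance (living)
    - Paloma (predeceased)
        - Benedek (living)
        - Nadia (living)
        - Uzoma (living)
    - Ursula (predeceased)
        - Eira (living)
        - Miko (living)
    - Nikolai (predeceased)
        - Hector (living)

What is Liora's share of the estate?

Liora receives €108,000.

Samir first takes €50,000, leaving a balance of €1,800,000. Samir then takes two-fifths of the balance (€720,000), for a total of €770,000. The remaining €1,080,000 passes to the descendants.
No child survives, so the initial division is made at the grandchildren's generation.
The descendants' portion (€1,080,000) is divided into 10 shares of €108,000: Liora, Erik, Wyatt, Vance, Benedek, Nadia, Uzoma, Eira, Miko, and Hector each take €108,000.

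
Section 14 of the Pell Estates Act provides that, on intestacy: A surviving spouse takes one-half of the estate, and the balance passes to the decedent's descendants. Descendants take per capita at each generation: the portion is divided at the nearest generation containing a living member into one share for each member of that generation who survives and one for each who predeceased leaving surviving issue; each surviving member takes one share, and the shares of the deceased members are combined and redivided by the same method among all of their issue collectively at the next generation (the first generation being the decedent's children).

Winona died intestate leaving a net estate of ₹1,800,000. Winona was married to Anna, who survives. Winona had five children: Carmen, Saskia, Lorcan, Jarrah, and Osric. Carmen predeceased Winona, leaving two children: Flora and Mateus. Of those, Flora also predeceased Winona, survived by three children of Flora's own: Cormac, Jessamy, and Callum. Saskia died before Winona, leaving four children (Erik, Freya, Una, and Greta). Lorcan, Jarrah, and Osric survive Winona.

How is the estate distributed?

Anna takes one-half of ₹1,800,000 = ₹900,000. The remaining ₹900,000 passes to the descendants.
The descendants' portion (₹900,000) is divided at the children's generation into 5 shares of ₹180,000. Lorcan, Jarrah, and Osric each take ₹180,000. The 2 shares of the deceased (Carmen and Saskia) are combined into a pool of ₹360,000.
That pool (₹360,000) is divided at the grandchildren's generation into 6 shares of ₹60,000. Mateus, Erik, Freya, Una, and Greta each take ₹60,000. The remaining share for the deceased Flora (₹60,000) is carried to the next generation.
That pool (₹60,000) is divided at the great-grandchildren's generation equally among Cormac, Jessamy, and Callum: ₹20,000 each.

Anna: ₹900,000; Cormac: ₹20,000; Jessamy: ₹20,000; Callum: ₹20,000; Mateus: ₹60,000; Erik: ₹60,000; Freya: ₹60,000; Una: ₹60,000; Greta: ₹60,000; Lorcan: ₹180,000; Jarrah: ₹180,000; Osric: ₹180,000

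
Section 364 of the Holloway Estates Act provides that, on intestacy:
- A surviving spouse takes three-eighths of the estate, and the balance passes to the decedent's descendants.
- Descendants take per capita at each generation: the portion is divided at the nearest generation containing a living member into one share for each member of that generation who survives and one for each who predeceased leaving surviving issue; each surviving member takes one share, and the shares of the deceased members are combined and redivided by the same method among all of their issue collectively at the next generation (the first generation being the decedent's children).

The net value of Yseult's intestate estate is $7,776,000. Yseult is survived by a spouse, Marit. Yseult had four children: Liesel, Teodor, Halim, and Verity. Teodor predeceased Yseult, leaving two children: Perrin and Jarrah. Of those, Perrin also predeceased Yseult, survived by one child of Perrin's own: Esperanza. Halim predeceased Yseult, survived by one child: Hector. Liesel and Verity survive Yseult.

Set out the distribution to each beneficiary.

Marit takes three-eighths of $7,776,000 = $2,916,000. The remaining $4,860,000 passes to the descendants.
The descendants' portion ($4,860,000) is divided at the children's generation into 4 shares of $1,215,000. Liesel and Verity each take $1,215,000. The 2 shares of the deceased (Teodor and Halim) are combined into a pool of $2,430,000.
That pool ($2,430,000) is divided at the grandchildren's generation into 3 shares of $810,000. Jarrah and Hector each take $810,000. The remaining share for the deceased Perrin ($810,000) is carried to the next generation.
That pool ($810,000) passes entirely to Esperanza, the sole taker at the great-grandchildren's generation.

Marit: $2,916,000; Liesel: $1,215,000; Esperanza: $810,000; Jarrah: $810,000; Hector: $810,000; Verity: $1,215,000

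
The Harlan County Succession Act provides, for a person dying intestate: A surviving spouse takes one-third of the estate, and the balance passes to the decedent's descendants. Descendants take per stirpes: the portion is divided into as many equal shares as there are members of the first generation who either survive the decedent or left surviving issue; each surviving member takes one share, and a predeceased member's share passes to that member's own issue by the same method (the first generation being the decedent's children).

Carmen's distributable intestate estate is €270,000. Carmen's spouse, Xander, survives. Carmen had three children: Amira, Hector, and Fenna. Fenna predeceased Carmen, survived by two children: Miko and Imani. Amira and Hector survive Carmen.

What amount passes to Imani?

Xander takes one-third of €270,000 = €90,000. The remaining €180,000 passes to the descendants.
The descendants' portion (€180,000) is divided into 3 shares of €60,000: Amira and Hector each take €60,000; Fenna's €60,000 share passes to Fenna's issue.
Fenna's share (€60,000) is divided into 2 shares of €30,000: Miko and Imani each take €30,000.

Imani receives €30,000.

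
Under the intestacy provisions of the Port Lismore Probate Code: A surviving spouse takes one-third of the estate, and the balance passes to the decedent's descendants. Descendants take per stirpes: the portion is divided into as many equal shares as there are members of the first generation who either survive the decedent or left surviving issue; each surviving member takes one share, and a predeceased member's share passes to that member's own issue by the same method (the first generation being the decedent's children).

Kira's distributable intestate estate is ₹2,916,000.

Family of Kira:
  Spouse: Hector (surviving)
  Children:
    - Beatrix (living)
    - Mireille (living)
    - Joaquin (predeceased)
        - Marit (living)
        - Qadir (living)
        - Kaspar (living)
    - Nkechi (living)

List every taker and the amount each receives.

Hector: ₹972,000; Beatrix: ₹486,000; Mireille: ₹486,000; Marit: ₹162,000; Qadir: ₹162,000; Kaspar: ₹162,000; Nkechi: ₹486,000

Hector takes one-third of ₹2,916,000 = ₹972,000. The remaining ₹1,944,000 passes to the descendants.
The descendants' portion (₹1,944,000) is divided into 4 shares of ₹486,000: Beatrix, Mireille, and Nkechi each take ₹486,000; Joaquin's ₹486,000 share passes to Joaquin's issue.
Joaquin's share (₹486,000) is divided into 3 shares of ₹162,000: Marit, Qadir, and Kaspar each take ₹162,000.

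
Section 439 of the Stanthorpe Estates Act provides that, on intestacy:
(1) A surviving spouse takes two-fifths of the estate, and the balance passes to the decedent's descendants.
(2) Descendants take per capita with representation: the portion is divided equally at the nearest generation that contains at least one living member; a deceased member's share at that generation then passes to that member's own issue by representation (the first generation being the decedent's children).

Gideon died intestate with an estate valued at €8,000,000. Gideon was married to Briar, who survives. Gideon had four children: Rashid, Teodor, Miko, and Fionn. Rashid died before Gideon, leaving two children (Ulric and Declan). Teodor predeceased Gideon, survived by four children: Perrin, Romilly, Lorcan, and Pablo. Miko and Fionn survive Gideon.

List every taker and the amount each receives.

Briar takes two-fifths of €8,000,000 = €3,200,000. The remaining €4,800,000 passes to the descendants.
The descendants' portion (€4,800,000) is divided into 4 shares of €1,200,000: Miko and Fionn each take €1,200,000; Rashid's €1,200,000 share passes to Rashid's issue; Teodor's €1,200,000 share passes to Teodor's issue.
Rashid's share (€1,200,000) is divided into 2 shares of €600,000: Ulric and Declan each take €600,000.
Teodor's share (€1,200,000) is divided into 4 shares of €300,000: Perrin, Romilly, Lorcan, and Pablo each take €300,000.

Briar: €3,200,000; Ulric: €600,000; Declan: €600,000; Perrin: €300,000; Romilly: €300,000; Lorcan: €300,000; Pablo: €300,000; Miko: €1,200,000; Fionn: €1,200,000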